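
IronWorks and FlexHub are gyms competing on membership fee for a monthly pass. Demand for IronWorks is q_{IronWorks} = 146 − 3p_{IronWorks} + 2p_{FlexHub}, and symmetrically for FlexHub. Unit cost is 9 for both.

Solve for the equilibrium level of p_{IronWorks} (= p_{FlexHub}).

IronWorks's profit: π = (p_{IronWorks} − 9)(146 − 3p_{IronWorks} + 2p_{FlexHub}).
∂π/∂p_{IronWorks} = 173 − 6p_{IronWorks} + 2p_{FlexHub} = 0 ⇒ p_{IronWorks} = 173/6 + (1/3)p_{FlexHub}.
Setting p_{IronWorks} = p_{FlexHub} in the reaction function: p_{IronWorks} = 173/6 + (1/3)p_{IronWorks}, so p_{IronWorks} = (173/6) / (2/3) = 43.25.

43.25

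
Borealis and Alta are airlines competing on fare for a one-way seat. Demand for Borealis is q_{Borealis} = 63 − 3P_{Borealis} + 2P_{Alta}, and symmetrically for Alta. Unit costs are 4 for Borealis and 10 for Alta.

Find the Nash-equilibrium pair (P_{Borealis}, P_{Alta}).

19.875, 22.125

Borealis's profit: π = (P_{Borealis} − 4)(63 − 3P_{Borealis} + 2P_{Alta}).
∂π/∂P_{Borealis} = 75 − 6P_{Borealis} + 2P_{Alta} = 0 ⇒ P_{Borealis} = 12.5 + (1/3)P_{Alta}.
Similarly P_{Alta} = 15.5 + (1/3)P_{Borealis}.
Plugging P_{Alta} into Borealis's best response: P_{Borealis} = 12.5 + (1/3)(15.5 + (1/3)P_{Borealis}) ⇒ (8/9)P_{Borealis} = 53/3, so P_{Borealis} = 19.875.
Then P_{Alta} = 15.5 + (1/3)·19.875 = 22.125.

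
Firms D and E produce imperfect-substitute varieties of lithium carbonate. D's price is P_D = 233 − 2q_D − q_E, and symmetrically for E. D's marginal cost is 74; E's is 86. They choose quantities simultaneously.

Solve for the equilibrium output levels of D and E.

32.6, 28.6

Firm D's profit: π = q_D(233 − 2q_D − q_E) − 74q_D.
∂π/∂q_D = 159 − 4q_D − q_E = 0 ⇒ q_D = 39.75 − 0.25q_E.
Similarly q_E = 36.75 − 0.25q_D.
Solving the two reaction functions simultaneously: (1 − (−0.25)(−0.25))q_D = 39.75 − 0.25·36.75, so 0.9375q_D = 30.5625 and q_D = 32.6.
Then q_E = 36.75 − 0.25·32.6 = 28.6.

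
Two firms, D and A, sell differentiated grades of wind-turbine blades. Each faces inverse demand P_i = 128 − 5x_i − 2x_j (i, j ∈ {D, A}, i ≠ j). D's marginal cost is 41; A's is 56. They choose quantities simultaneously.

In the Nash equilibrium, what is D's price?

78.8125

Firm D's profit: π = x_D(128 − 5x_D − 2x_A) − 41x_D.
∂π/∂x_D = 87 − 10x_D − 2x_A = 0 ⇒ x_D = 8.7 − 0.2x_A.
Similarly x_A = 7.2 − 0.2x_D.
Solving the two reaction functions simultaneously: (1 − (−0.2)(−0.2))x_D = 8.7 − 0.2·7.2, so 0.96x_D = 7.26 and x_D = 7.5625.
Then x_A = 7.2 − 0.2·7.5625 = 5.6875.
P_D = 128 − 5·7.5625 − 2·5.6875 = 78.8125.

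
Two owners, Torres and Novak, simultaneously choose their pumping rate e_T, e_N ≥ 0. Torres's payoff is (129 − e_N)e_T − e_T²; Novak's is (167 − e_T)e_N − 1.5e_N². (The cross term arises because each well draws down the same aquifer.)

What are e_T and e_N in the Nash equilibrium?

Expanding Torres's payoff: 129e_T − e_Ne_T − e_T².
∂π/∂e_T = 129 − e_N − 2e_T = 0, so e_T = 64.5 − 0.5e_N.
Likewise for Novak: e_N = 167/3 − (1/3)e_T.
Plugging e_N into Torres's best response: e_T = 64.5 − 0.5(167/3 − (1/3)e_T) ⇒ (5/6)e_T = 110/3, so e_T = 44.
Then e_N = 167/3 − (1/3)·44 = 41.

44, 41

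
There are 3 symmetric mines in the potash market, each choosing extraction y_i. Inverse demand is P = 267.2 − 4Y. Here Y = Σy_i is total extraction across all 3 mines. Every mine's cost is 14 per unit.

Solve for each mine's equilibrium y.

A representative mine's profit is π_i = y_i(267.2 − 4Y) − 14y_i, with Y = y_i + Σ_{j≠i} y_j.
First-order condition: 253.2 − 8y_i − 4Σ_{j≠i} y_j = 0.
In a symmetric equilibrium every mine chooses the same y, so Σ_{j≠i} y_j = 2y. The condition becomes 253.2 − 16y = 0, giving y = 253.2/16 = 15.825.

15.825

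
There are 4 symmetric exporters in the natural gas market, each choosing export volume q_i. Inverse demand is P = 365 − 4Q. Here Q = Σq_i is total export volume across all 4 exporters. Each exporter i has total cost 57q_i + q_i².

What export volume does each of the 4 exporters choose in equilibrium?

A representative exporter's profit is π_i = q_i(365 − 4Q) − 57q_i − q_i², with Q = q_i + Σ_{j≠i} q_j.
First-order condition: 308 − 10q_i − 4Σ_{j≠i} q_j = 0.
In a symmetric equilibrium every exporter chooses the same q, so Σ_{j≠i} q_j = 3q. The condition becomes 308 − 22q = 0, giving q = 308/22 = 14.

14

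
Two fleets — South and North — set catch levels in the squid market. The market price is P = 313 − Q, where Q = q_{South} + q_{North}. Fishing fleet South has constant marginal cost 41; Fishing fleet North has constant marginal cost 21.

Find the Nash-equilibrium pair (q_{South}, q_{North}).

Fishing fleet South's profit: π = q_{South}(313 − (q_{South} + q_{North})) − 41q_{South}.
∂π/∂q_{South} = 272 − 2q_{South} − q_{North} = 0, so q_{South} = 136 − 0.5q_{North}.
By the same steps for North: q_{North} = 146 − 0.5q_{South}.
Substituting the second reaction function into the first: q_{South} = 136 − 0.5(146 − 0.5q_{South}), which gives 0.75q_{South} = 63 ⇒ q_{South} = 84.
Then q_{North} = 146 − 0.5·84 = 104.

84, 104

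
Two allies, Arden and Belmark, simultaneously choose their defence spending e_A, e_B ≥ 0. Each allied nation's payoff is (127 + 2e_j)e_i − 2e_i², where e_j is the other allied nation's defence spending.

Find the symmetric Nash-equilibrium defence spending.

Arden's payoff is (127 + 2e_B)e_A − 2e_A².
∂π/∂e_A = 127 + 2e_B − 4e_A = 0, so e_A = 31.75 + 0.5e_B.
By symmetry e_B = e_A; substituting into the reaction function, 0.5e_A = 31.75 and e_A = 63.5.

63.5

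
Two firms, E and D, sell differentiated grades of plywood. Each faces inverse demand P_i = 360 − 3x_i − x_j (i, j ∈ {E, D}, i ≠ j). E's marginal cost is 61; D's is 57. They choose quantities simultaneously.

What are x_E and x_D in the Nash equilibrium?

Firm E's profit: π = x_E(360 − 3x_E − x_D) − 61x_E.
∂π/∂x_E = 299 − 6x_E − x_D = 0 ⇒ x_E = 299/6 − (1/6)x_D.
Similarly x_D = 50.5 − (1/6)x_E.
Plugging x_D into E's best response: x_E = 299/6 − (1/6)(50.5 − (1/6)x_E) ⇒ (35/36)x_E = 497/12, so x_E = 42.6.
Then x_D = 50.5 − (1/6)·42.6 = 43.4.

42.6, 43.4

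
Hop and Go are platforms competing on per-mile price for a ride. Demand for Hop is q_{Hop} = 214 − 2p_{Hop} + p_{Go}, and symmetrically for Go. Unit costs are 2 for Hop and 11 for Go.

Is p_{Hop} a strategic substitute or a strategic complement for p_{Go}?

Hop's profit: π = (p_{Hop} − 2)(214 − 2p_{Hop} + p_{Go}).
∂π/∂p_{Hop} = 218 − 4p_{Hop} + p_{Go} = 0 ⇒ p_{Hop} = 54.5 + 0.25p_{Go}.
The best-response slope dp_{Hop}/dp_{Go} = 0.25 > 0: the reaction function is upward-sloping, so the choices are strategic complements.

strategic complements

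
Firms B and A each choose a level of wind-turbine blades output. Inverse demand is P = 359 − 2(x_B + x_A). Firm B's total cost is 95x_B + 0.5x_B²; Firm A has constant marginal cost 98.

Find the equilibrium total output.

81.9375

Firm B's profit: π = x_B(359 − 2(x_B + x_A)) − 95x_B − 0.5x_B².
∂π/∂x_B = 264 − 5x_B − 2x_A = 0, so x_B = 52.8 − 0.4x_A.
For A: ∂π/∂x_A = 261 − 4x_A − 2x_B = 0 ⇒ x_A = 65.25 − 0.5x_B.
Substituting the second reaction function into the first: x_B = 52.8 − 0.4(65.25 − 0.5x_B), which gives 0.8x_B = 26.7 ⇒ x_B = 33.375.
Then x_A = 65.25 − 0.5·33.375 = 48.5625.
Total output: 33.375 + 48.5625 = 81.9375.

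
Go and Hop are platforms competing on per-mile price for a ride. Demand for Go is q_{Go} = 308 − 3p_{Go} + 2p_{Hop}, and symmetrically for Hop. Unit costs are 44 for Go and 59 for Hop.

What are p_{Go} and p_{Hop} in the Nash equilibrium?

Go's profit: π = (p_{Go} − 44)(308 − 3p_{Go} + 2p_{Hop}).
∂π/∂p_{Go} = 440 − 6p_{Go} + 2p_{Hop} = 0 ⇒ p_{Go} = 220/3 + (1/3)p_{Hop}.
Similarly p_{Hop} = 485/6 + (1/3)p_{Go}.
Solving the two reaction functions simultaneously: (1 − (1/3)(1/3))p_{Go} = 220/3 + (1/3)·(485/6), so (8/9)p_{Go} = 1805/18 and p_{Go} = 112.8125.
Then p_{Hop} = 485/6 + (1/3)·112.8125 = 118.4375.

112.8125, 118.4375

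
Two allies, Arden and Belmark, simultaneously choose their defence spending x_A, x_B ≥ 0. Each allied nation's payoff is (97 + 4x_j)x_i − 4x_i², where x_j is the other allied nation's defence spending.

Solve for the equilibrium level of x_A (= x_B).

Arden's payoff is (97 + 4x_B)x_A − 4x_A².
∂π/∂x_A = 97 + 4x_B − 8x_A = 0, so x_A = 12.125 + 0.5x_B.
By symmetry x_B = x_A; substituting into the reaction function, 0.5x_A = 12.125 and x_A = 24.25.

24.25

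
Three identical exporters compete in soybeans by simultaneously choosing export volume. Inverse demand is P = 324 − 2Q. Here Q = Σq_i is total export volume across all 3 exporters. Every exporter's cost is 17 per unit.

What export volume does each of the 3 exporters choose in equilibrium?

A representative exporter's profit is π_i = q_i(324 − 2Q) − 17q_i, with Q = q_i + Σ_{j≠i} q_j.
First-order condition: 307 − 4q_i − 2Σ_{j≠i} q_j = 0.
With identical exporters, set every q_j = q: then 307 − 4q − 4q = 0, i.e. q = 307/8 = 38.375.

38.375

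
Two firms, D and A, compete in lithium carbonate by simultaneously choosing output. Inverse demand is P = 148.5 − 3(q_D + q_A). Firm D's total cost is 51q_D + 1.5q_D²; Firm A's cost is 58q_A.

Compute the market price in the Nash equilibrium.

92.8

Firm D's profit: π = q_D(148.5 − 3(q_D + q_A)) − 51q_D − 1.5q_D².
∂π/∂q_D = 97.5 − 9q_D − 3q_A = 0, so q_D = 65/6 − (1/3)q_A.
For A: ∂π/∂q_A = 90.5 − 6q_A − 3q_D = 0 ⇒ q_A = 181/12 − 0.5q_D.
Solving the two reaction functions simultaneously: (1 − (−1/3)(−0.5))q_D = 65/6 − (1/3)·(181/12), so (5/6)q_D = 209/36 and q_D = 209/30.
Then q_A = 181/12 − 0.5·(209/30) = 11.6.
Equilibrium price: P = 148.5 − 3·(557/30) = 92.8.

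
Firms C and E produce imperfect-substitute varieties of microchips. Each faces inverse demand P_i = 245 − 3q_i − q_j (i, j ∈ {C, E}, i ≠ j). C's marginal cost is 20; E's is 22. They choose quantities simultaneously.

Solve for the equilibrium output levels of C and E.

32.2, 31.8

Firm C's profit: π = q_C(245 − 3q_C − q_E) − 20q_C.
∂π/∂q_C = 225 − 6q_C − q_E = 0 ⇒ q_C = 37.5 − (1/6)q_E.
Similarly q_E = 223/6 − (1/6)q_C.
Substituting the second reaction function into the first: q_C = 37.5 − (1/6)(223/6 − (1/6)q_C), which gives (35/36)q_C = 1127/36 ⇒ q_C = 32.2.
Then q_E = 223/6 − (1/6)·32.2 = 31.8.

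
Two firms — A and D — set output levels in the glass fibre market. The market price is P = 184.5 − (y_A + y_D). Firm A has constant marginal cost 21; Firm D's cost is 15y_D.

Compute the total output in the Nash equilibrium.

Firm A's profit: π = y_A(184.5 − (y_A + y_D)) − 21y_A.
∂π/∂y_A = 163.5 − 2y_A − y_D = 0, so y_A = 81.75 − 0.5y_D.
By the same steps for D: y_D = 84.75 − 0.5y_A.
Solving the two reaction functions simultaneously: (1 − (−0.5)(−0.5))y_A = 81.75 − 0.5·84.75, so 0.75y_A = 39.375 and y_A = 52.5.
Then y_D = 84.75 − 0.5·52.5 = 58.5.
Total output: 52.5 + 58.5 = 111.

111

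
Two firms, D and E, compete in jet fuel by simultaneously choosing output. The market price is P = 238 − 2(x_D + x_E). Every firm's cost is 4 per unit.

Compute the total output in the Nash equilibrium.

78

Firm D's profit: π = x_D(238 − 2(x_D + x_E)) − 4x_D.
∂π/∂x_D = 234 − 4x_D − 2x_E = 0, so x_D = 58.5 − 0.5x_E.
By symmetry x_E = x_D; substituting into the reaction function, 1.5x_D = 58.5 and x_D = 39.
Total output: 39 + 39 = 78.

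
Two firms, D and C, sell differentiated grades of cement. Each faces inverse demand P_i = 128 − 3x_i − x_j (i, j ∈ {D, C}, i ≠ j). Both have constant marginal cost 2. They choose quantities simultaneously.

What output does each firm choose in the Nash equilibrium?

18

Firm D's profit: π = x_D(128 − 3x_D − x_C) − 2x_D.
∂π/∂x_D = 126 − 6x_D − x_C = 0 ⇒ x_D = 21 − (1/6)x_C.
Setting x_D = x_C in the reaction function: x_D = 21 − (1/6)x_D, so x_D = 21 / (7/6) = 18.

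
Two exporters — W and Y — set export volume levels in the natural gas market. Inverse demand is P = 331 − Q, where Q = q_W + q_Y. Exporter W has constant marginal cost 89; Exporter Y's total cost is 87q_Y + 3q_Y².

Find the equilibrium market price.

Exporter W's profit: π = q_W(331 − (q_W + q_Y)) − 89q_W.
∂π/∂q_W = 242 − 2q_W − q_Y = 0, so q_W = 121 − 0.5q_Y.
For Y: ∂π/∂q_Y = 244 − 8q_Y − q_W = 0 ⇒ q_Y = 30.5 − 0.125q_W.
Substituting the second reaction function into the first: q_W = 121 − 0.5(30.5 − 0.125q_W), which gives 0.9375q_W = 105.75 ⇒ q_W = 112.8.
Then q_Y = 30.5 − 0.125·112.8 = 16.4.
Equilibrium price: P = 331 − 129.2 = 201.8.

201.8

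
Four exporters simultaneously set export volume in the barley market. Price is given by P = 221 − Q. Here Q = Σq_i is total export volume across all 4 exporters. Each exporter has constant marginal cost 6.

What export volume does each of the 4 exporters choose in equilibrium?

A representative exporter's profit is π_i = q_i(221 − Q) − 6q_i, with Q = q_i + Σ_{j≠i} q_j.
First-order condition: 215 − 2q_i − Σ_{j≠i} q_j = 0.
With identical exporters, set every q_j = q: then 215 − 2q − 3q = 0, i.e. q = 215/5 = 43.

43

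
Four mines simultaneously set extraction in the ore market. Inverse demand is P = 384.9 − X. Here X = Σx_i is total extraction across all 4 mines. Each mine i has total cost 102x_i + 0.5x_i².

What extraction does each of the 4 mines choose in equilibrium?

A representative mine's profit is π_i = x_i(384.9 − X) − 102x_i − 0.5x_i², with X = x_i + Σ_{j≠i} x_j.
First-order condition: 282.9 − 3x_i − Σ_{j≠i} x_j = 0.
In a symmetric equilibrium every mine chooses the same x, so Σ_{j≠i} x_j = 3x. The condition becomes 282.9 − 6x = 0, giving x = 282.9/6 = 47.15.

47.15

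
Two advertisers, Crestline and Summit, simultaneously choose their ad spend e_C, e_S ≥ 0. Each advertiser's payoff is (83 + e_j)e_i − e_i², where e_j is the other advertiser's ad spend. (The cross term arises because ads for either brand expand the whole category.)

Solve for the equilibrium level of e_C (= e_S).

Crestline's payoff is (83 + e_S)e_C − e_C².
∂π/∂e_C = 83 + e_S − 2e_C = 0, so e_C = 41.5 + 0.5e_S.
By symmetry e_S = e_C; substituting into the reaction function, 0.5e_C = 41.5 and e_C = 83.

83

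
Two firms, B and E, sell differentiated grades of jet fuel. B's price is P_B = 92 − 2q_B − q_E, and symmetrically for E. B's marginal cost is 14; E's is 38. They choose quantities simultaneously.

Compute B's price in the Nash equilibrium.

Firm B's profit: π = q_B(92 − 2q_B − q_E) − 14q_B.
∂π/∂q_B = 78 − 4q_B − q_E = 0 ⇒ q_B = 19.5 − 0.25q_E.
Similarly q_E = 13.5 − 0.25q_B.
Solving the two reaction functions simultaneously: (1 − (−0.25)(−0.25))q_B = 19.5 − 0.25·13.5, so 0.9375q_B = 16.125 and q_B = 17.2.
Then q_E = 13.5 − 0.25·17.2 = 9.2.
P_B = 92 − 2·17.2 − 9.2 = 48.4.

48.4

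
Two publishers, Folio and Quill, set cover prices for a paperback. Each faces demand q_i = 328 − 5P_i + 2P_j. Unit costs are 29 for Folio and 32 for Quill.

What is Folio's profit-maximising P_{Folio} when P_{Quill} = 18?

Folio's profit: π = (P_{Folio} − 29)(328 − 5P_{Folio} + 2P_{Quill}).
∂π/∂P_{Folio} = 473 − 10P_{Folio} + 2P_{Quill} = 0 ⇒ P_{Folio} = 47.3 + 0.2P_{Quill}.
At P_{Quill} = 18: P_{Folio} = 47.3 + 0.2·18 = 50.9.

50.9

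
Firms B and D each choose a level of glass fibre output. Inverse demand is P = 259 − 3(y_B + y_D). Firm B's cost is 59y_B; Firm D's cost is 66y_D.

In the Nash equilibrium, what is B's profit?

Firm B's profit: π = y_B(259 − 3(y_B + y_D)) − 59y_B.
∂π/∂y_B = 200 − 6y_B − 3y_D = 0, so y_B = 100/3 − 0.5y_D.
By the same steps for D: y_D = 193/6 − 0.5y_B.
Solving the two reaction functions simultaneously: (1 − (−0.5)(−0.5))y_B = 100/3 − 0.5·(193/6), so 0.75y_B = 17.25 and y_B = 23.
Then y_D = 193/6 − 0.5·23 = 62/3.
Price P = 259 − 3·(131/3) = 128.
B's profit: (128 − 59)·23 = 1587.

1587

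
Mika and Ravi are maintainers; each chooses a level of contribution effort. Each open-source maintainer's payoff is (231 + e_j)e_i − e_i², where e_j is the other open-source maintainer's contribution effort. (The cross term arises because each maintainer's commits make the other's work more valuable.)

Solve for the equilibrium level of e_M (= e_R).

231

Mika's payoff is (231 + e_R)e_M − e_M².
∂π/∂e_M = 231 + e_R − 2e_M = 0, so e_M = 115.5 + 0.5e_R.
Setting e_M = e_R in the reaction function: e_M = 115.5 + 0.5e_M, so e_M = 115.5 / 0.5 = 231.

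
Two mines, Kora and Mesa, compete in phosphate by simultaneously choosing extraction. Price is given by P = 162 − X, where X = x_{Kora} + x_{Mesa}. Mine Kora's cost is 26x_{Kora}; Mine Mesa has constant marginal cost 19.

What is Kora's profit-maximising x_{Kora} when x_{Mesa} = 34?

51

Mine Kora's profit: π = x_{Kora}(162 − (x_{Kora} + x_{Mesa})) − 26x_{Kora}.
∂π/∂x_{Kora} = 136 − 2x_{Kora} − x_{Mesa} = 0, so x_{Kora} = 68 − 0.5x_{Mesa}.
At x_{Mesa} = 34: x_{Kora} = 68 − 0.5·34 = 51.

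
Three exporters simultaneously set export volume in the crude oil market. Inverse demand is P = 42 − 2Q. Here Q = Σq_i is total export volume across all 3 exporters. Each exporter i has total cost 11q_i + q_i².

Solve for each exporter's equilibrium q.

3.1

A representative exporter's profit is π_i = q_i(42 − 2Q) − 11q_i − q_i², with Q = q_i + Σ_{j≠i} q_j.
First-order condition: 31 − 6q_i − 2Σ_{j≠i} q_j = 0.
With identical exporters, set every q_j = q: then 31 − 6q − 4q = 0, i.e. q = 31/10 = 3.1.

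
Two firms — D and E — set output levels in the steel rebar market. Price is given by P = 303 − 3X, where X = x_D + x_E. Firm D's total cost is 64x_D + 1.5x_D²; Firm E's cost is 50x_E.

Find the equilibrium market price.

Firm D's profit: π = x_D(303 − 3(x_D + x_E)) − 64x_D − 1.5x_D².
∂π/∂x_D = 239 − 9x_D − 3x_E = 0, so x_D = 239/9 − (1/3)x_E.
For E: ∂π/∂x_E = 253 − 6x_E − 3x_D = 0 ⇒ x_E = 253/6 − 0.5x_D.
Solving the two reaction functions simultaneously: (1 − (−1/3)(−0.5))x_D = 239/9 − (1/3)·(253/6), so (5/6)x_D = 12.5 and x_D = 15.
Then x_E = 253/6 − 0.5·15 = 104/3.
Equilibrium price: P = 303 − 3·(149/3) = 154.

154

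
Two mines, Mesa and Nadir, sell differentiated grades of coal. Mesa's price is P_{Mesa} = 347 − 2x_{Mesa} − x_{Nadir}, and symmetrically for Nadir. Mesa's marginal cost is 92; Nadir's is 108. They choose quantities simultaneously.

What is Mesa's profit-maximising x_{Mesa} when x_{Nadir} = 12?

60.75

Mine Mesa's profit: π = x_{Mesa}(347 − 2x_{Mesa} − x_{Nadir}) − 92x_{Mesa}.
∂π/∂x_{Mesa} = 255 − 4x_{Mesa} − x_{Nadir} = 0 ⇒ x_{Mesa} = 63.75 − 0.25x_{Nadir}.
At x_{Nadir} = 12: x_{Mesa} = 63.75 − 0.25·12 = 60.75.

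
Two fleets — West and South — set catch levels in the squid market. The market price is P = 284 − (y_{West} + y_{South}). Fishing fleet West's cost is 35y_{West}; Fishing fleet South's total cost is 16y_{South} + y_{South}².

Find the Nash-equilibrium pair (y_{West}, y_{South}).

Fishing fleet West's profit: π = y_{West}(284 − (y_{West} + y_{South})) − 35y_{West}.
∂π/∂y_{West} = 249 − 2y_{West} − y_{South} = 0, so y_{West} = 124.5 − 0.5y_{South}.
For South: ∂π/∂y_{South} = 268 − 4y_{South} − y_{West} = 0 ⇒ y_{South} = 67 − 0.25y_{West}.
Substituting the second reaction function into the first: y_{West} = 124.5 − 0.5(67 − 0.25y_{West}), which gives 0.875y_{West} = 91 ⇒ y_{West} = 104.
Then y_{South} = 67 − 0.25·104 = 41.

104, 41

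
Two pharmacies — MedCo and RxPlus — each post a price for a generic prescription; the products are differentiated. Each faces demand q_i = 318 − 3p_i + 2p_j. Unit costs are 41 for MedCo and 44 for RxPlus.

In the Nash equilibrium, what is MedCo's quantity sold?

209.4375

MedCo's profit: π = (p_{MedCo} − 41)(318 − 3p_{MedCo} + 2p_{RxPlus}).
∂π/∂p_{MedCo} = 441 − 6p_{MedCo} + 2p_{RxPlus} = 0 ⇒ p_{MedCo} = 73.5 + (1/3)p_{RxPlus}.
Similarly p_{RxPlus} = 75 + (1/3)p_{MedCo}.
Substituting the second reaction function into the first: p_{MedCo} = 73.5 + (1/3)(75 + (1/3)p_{MedCo}), which gives (8/9)p_{MedCo} = 98.5 ⇒ p_{MedCo} = 110.8125.
Then p_{RxPlus} = 75 + (1/3)·110.8125 = 111.9375.
q_{MedCo} = 318 − 3·110.8125 + 2·111.9375 = 209.4375.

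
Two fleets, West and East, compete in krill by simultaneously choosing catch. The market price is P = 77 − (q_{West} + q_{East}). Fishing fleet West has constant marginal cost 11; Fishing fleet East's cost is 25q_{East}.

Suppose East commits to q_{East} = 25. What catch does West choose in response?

20.5

Fishing fleet West's profit: π = q_{West}(77 − (q_{West} + q_{East})) − 11q_{West}.
∂π/∂q_{West} = 66 − 2q_{West} − q_{East} = 0, so q_{West} = 33 − 0.5q_{East}.
At q_{East} = 25: q_{West} = 33 − 0.5·25 = 20.5.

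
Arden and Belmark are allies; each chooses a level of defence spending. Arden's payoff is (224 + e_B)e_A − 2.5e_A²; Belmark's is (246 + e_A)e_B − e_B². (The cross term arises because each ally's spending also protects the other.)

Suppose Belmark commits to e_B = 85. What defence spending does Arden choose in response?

61.8

Expanding Arden's payoff: 224e_A + e_Be_A − 2.5e_A².
∂π/∂e_A = 224 + e_B − 5e_A = 0, so e_A = 44.8 + 0.2e_B.
At e_B = 85: e_A = 44.8 + 0.2·85 = 61.8.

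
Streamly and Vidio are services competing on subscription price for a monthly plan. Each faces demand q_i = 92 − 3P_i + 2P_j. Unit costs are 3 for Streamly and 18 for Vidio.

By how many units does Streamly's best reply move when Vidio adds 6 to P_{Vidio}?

Streamly's profit: π = (P_{Streamly} − 3)(92 − 3P_{Streamly} + 2P_{Vidio}).
∂π/∂P_{Streamly} = 101 − 6P_{Streamly} + 2P_{Vidio} = 0 ⇒ P_{Streamly} = 101/6 + (1/3)P_{Vidio}.
The reaction-function slope is 1/3, so a 6-unit rise in P_{Vidio} moves P_{Streamly} by 1/3 × 6 = 2. Streamly's best response rises — the actions are strategic complements.

2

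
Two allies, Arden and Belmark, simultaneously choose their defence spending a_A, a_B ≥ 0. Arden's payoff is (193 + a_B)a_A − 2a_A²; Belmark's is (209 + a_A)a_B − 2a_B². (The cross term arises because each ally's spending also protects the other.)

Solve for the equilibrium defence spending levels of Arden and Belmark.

65.4, 68.6

Expanding Arden's payoff: 193a_A + a_Ba_A − 2a_A².
∂π/∂a_A = 193 + a_B − 4a_A = 0, so a_A = 48.25 + 0.25a_B.
Likewise for Belmark: a_B = 52.25 + 0.25a_A.
Plugging a_B into Arden's best response: a_A = 48.25 + 0.25(52.25 + 0.25a_A) ⇒ 0.9375a_A = 61.3125, so a_A = 65.4.
Then a_B = 52.25 + 0.25·65.4 = 68.6.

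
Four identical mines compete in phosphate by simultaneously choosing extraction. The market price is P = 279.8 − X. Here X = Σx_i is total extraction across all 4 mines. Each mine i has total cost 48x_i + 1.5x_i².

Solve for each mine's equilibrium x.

A representative mine's profit is π_i = x_i(279.8 − X) − 48x_i − 1.5x_i², with X = x_i + Σ_{j≠i} x_j.
First-order condition: 231.8 − 5x_i − Σ_{j≠i} x_j = 0.
In a symmetric equilibrium every mine chooses the same x, so Σ_{j≠i} x_j = 3x. The condition becomes 231.8 − 8x = 0, giving x = 231.8/8 = 28.975.

28.975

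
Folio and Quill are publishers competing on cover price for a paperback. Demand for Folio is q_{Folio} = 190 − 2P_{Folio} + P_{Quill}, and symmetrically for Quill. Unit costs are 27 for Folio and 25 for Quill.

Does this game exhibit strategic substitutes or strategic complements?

Folio's profit: π = (P_{Folio} − 27)(190 − 2P_{Folio} + P_{Quill}).
∂π/∂P_{Folio} = 244 − 4P_{Folio} + P_{Quill} = 0 ⇒ P_{Folio} = 61 + 0.25P_{Quill}.
The best-response slope dP_{Folio}/dP_{Quill} = 0.25 > 0: the reaction function is upward-sloping, so the choices are strategic complements.

strategic complements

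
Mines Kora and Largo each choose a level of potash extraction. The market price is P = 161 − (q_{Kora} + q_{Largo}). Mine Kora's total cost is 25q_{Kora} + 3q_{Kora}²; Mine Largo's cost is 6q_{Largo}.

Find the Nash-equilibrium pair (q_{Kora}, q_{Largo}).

Mine Kora's profit: π = q_{Kora}(161 − (q_{Kora} + q_{Largo})) − 25q_{Kora} − 3q_{Kora}².
∂π/∂q_{Kora} = 136 − 8q_{Kora} − q_{Largo} = 0, so q_{Kora} = 17 − 0.125q_{Largo}.
For Largo: ∂π/∂q_{Largo} = 155 − 2q_{Largo} − q_{Kora} = 0 ⇒ q_{Largo} = 77.5 − 0.5q_{Kora}.
Solving the two reaction functions simultaneously: (1 − (−0.125)(−0.5))q_{Kora} = 17 − 0.125·77.5, so 0.9375q_{Kora} = 7.3125 and q_{Kora} = 7.8.
Then q_{Largo} = 77.5 − 0.5·7.8 = 73.6.

7.8, 73.6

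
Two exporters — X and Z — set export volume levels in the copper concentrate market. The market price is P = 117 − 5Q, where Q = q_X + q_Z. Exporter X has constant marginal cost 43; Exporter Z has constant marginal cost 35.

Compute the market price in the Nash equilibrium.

65

Exporter X's profit: π = q_X(117 − 5(q_X + q_Z)) − 43q_X.
∂π/∂q_X = 74 − 10q_X − 5q_Z = 0, so q_X = 7.4 − 0.5q_Z.
By the same steps for Z: q_Z = 8.2 − 0.5q_X.
Solving the two reaction functions simultaneously: (1 − (−0.5)(−0.5))q_X = 7.4 − 0.5·8.2, so 0.75q_X = 3.3 and q_X = 4.4.
Then q_Z = 8.2 − 0.5·4.4 = 6.
Equilibrium price: P = 117 − 5·10.4 = 65.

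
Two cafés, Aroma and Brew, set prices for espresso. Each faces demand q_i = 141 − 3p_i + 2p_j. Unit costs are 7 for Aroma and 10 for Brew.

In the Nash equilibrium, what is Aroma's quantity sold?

102.1875

Aroma's profit: π = (p_{Aroma} − 7)(141 − 3p_{Aroma} + 2p_{Brew}).
∂π/∂p_{Aroma} = 162 − 6p_{Aroma} + 2p_{Brew} = 0 ⇒ p_{Aroma} = 27 + (1/3)p_{Brew}.
Similarly p_{Brew} = 28.5 + (1/3)p_{Aroma}.
Solving the two reaction functions simultaneously: (1 − (1/3)(1/3))p_{Aroma} = 27 + (1/3)·28.5, so (8/9)p_{Aroma} = 36.5 and p_{Aroma} = 41.0625.
Then p_{Brew} = 28.5 + (1/3)·41.0625 = 42.1875.
q_{Aroma} = 141 − 3·41.0625 + 2·42.1875 = 102.1875.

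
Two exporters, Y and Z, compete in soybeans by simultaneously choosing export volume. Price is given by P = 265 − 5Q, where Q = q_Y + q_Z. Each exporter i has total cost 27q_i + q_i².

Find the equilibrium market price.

125

Exporter Y's profit: π = q_Y(265 − 5(q_Y + q_Z)) − 27q_Y − q_Y².
∂π/∂q_Y = 238 − 12q_Y − 5q_Z = 0, so q_Y = 119/6 − (5/12)q_Z.
Setting q_Y = q_Z in the reaction function: q_Y = 119/6 − (5/12)q_Y, so q_Y = (119/6) / (17/12) = 14.
Equilibrium price: P = 265 − 5·28 = 125.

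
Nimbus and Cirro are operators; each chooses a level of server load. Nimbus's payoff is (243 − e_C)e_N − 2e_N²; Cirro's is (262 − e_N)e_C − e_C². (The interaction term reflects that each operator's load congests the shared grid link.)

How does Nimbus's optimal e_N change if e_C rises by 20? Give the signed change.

Expanding Nimbus's payoff: 243e_N − e_Ce_N − 2e_N².
∂π/∂e_N = 243 − e_C − 4e_N = 0, so e_N = 60.75 − 0.25e_C.
The reaction-function slope is −0.25, so a 20-unit rise in e_C moves e_N by −0.25 × 20 = −5. Nimbus's best response falls — the actions are strategic substitutes.

-5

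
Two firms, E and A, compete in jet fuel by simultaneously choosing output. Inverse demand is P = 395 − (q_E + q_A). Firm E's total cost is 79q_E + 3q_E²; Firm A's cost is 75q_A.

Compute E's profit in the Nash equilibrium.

1730.56

Firm E's profit: π = q_E(395 − (q_E + q_A)) − 79q_E − 3q_E².
∂π/∂q_E = 316 − 8q_E − q_A = 0, so q_E = 39.5 − 0.125q_A.
For A: ∂π/∂q_A = 320 − 2q_A − q_E = 0 ⇒ q_A = 160 − 0.5q_E.
Substituting the second reaction function into the first: q_E = 39.5 − 0.125(160 − 0.5q_E), which gives 0.9375q_E = 19.5 ⇒ q_E = 20.8.
Then q_A = 160 − 0.5·20.8 = 149.6.
Price P = 395 − 170.4 = 224.6.
E's profit: (224.6 − 79)·20.8 − 3(20.8)² = 1730.56.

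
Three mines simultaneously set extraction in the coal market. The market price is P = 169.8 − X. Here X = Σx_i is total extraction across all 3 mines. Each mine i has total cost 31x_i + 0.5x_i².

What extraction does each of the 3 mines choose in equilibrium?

27.76

A representative mine's profit is π_i = x_i(169.8 − X) − 31x_i − 0.5x_i², with X = x_i + Σ_{j≠i} x_j.
First-order condition: 138.8 − 3x_i − Σ_{j≠i} x_j = 0.
Imposing symmetry (x_j = x for all j) turns Σ_{j≠i} x_j into 2x, so 138.8 = 5x and x = 27.76.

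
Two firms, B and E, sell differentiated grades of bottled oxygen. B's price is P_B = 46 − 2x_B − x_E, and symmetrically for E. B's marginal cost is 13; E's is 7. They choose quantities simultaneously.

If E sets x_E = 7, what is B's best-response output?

6.5

Firm B's profit: π = x_B(46 − 2x_B − x_E) − 13x_B.
∂π/∂x_B = 33 − 4x_B − x_E = 0 ⇒ x_B = 8.25 − 0.25x_E.
At x_E = 7: x_B = 8.25 − 0.25·7 = 6.5.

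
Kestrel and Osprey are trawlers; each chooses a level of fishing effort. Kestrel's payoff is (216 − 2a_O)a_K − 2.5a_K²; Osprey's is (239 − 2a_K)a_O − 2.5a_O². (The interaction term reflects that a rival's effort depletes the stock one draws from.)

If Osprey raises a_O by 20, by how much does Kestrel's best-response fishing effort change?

Expanding Kestrel's payoff: 216a_K − 2a_Oa_K − 2.5a_K².
∂π/∂a_K = 216 − 2a_O − 5a_K = 0, so a_K = 43.2 − 0.4a_O.
The reaction-function slope is −0.4, so a 20-unit rise in a_O moves a_K by −0.4 × 20 = −8. Kestrel's best response falls — the actions are strategic substitutes.

-8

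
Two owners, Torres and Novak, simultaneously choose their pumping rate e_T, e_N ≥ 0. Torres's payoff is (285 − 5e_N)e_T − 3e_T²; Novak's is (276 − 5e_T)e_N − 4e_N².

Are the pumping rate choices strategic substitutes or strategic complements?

Expanding Torres's payoff: 285e_T − 5e_Ne_T − 3e_T².
∂π/∂e_T = 285 − 5e_N − 6e_T = 0, so e_T = 47.5 − (5/6)e_N.
The best-response slope de_T/de_N = −5/6 < 0: the reaction function is downward-sloping, so the choices are strategic substitutes.

strategic substitutes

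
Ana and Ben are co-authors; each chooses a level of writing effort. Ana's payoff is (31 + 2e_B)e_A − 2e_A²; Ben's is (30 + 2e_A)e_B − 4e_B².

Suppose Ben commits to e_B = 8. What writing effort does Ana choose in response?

11.75

Expanding Ana's payoff: 31e_A + 2e_Be_A − 2e_A².
∂π/∂e_A = 31 + 2e_B − 4e_A = 0, so e_A = 7.75 + 0.5e_B.
At e_B = 8: e_A = 7.75 + 0.5·8 = 11.75.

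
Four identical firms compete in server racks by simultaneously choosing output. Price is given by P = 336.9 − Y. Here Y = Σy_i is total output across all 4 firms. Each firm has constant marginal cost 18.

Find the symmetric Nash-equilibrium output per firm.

63.78

A representative firm's profit is π_i = y_i(336.9 − Y) − 18y_i, with Y = y_i + Σ_{j≠i} y_j.
First-order condition: 318.9 − 2y_i − Σ_{j≠i} y_j = 0.
With identical firms, set every y_j = y: then 318.9 − 2y − 3y = 0, i.e. y = 318.9/5 = 63.78.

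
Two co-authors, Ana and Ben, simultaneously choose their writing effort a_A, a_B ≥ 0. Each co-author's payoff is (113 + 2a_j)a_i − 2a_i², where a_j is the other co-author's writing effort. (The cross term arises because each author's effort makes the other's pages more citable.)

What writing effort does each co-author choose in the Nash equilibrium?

56.5

Ana's payoff is (113 + 2a_B)a_A − 2a_A².
∂π/∂a_A = 113 + 2a_B − 4a_A = 0, so a_A = 28.25 + 0.5a_B.
Setting a_A = a_B in the reaction function: a_A = 28.25 + 0.5a_A, so a_A = 28.25 / 0.5 = 56.5.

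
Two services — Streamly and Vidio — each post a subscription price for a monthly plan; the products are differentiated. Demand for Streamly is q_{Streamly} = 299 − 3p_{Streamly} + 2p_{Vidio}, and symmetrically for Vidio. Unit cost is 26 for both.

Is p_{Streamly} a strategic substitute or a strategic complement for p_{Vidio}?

Streamly's profit: π = (p_{Streamly} − 26)(299 − 3p_{Streamly} + 2p_{Vidio}).
∂π/∂p_{Streamly} = 377 − 6p_{Streamly} + 2p_{Vidio} = 0 ⇒ p_{Streamly} = 377/6 + (1/3)p_{Vidio}.
The best-response slope dp_{Streamly}/dp_{Vidio} = 1/3 > 0: the reaction function is upward-sloping, so the choices are strategic complements.

strategic complements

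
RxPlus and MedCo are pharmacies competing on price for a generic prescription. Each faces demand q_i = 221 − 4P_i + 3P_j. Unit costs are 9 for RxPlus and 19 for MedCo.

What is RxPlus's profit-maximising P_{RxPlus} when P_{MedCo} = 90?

RxPlus's profit: π = (P_{RxPlus} − 9)(221 − 4P_{RxPlus} + 3P_{MedCo}).
∂π/∂P_{RxPlus} = 257 − 8P_{RxPlus} + 3P_{MedCo} = 0 ⇒ P_{RxPlus} = 32.125 + 0.375P_{MedCo}.
At P_{MedCo} = 90: P_{RxPlus} = 32.125 + 0.375·90 = 65.875.

65.875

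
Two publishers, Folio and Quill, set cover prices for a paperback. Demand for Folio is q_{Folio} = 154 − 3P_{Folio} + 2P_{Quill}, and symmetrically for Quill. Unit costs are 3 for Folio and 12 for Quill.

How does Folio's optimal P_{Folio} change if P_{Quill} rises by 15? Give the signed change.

Folio's profit: π = (P_{Folio} − 3)(154 − 3P_{Folio} + 2P_{Quill}).
∂π/∂P_{Folio} = 163 − 6P_{Folio} + 2P_{Quill} = 0 ⇒ P_{Folio} = 163/6 + (1/3)P_{Quill}.
The reaction-function slope is 1/3, so a 15-unit rise in P_{Quill} moves P_{Folio} by 1/3 × 15 = 5. Folio's best response rises — the actions are strategic complements.

5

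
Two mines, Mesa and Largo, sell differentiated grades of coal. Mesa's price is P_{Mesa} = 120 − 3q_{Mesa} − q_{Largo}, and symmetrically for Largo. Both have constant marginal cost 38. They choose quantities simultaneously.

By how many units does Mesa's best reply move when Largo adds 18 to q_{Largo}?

Mine Mesa's profit: π = q_{Mesa}(120 − 3q_{Mesa} − q_{Largo}) − 38q_{Mesa}.
∂π/∂q_{Mesa} = 82 − 6q_{Mesa} − q_{Largo} = 0 ⇒ q_{Mesa} = 41/3 − (1/6)q_{Largo}.
The reaction-function slope is −1/6, so an 18-unit rise in q_{Largo} moves q_{Mesa} by −1/6 × 18 = −3. Mesa's best response falls — the actions are strategic substitutes.

-3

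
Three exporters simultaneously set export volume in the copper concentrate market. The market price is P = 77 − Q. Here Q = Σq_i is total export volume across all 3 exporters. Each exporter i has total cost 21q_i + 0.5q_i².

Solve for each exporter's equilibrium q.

A representative exporter's profit is π_i = q_i(77 − Q) − 21q_i − 0.5q_i², with Q = q_i + Σ_{j≠i} q_j.
First-order condition: 56 − 3q_i − Σ_{j≠i} q_j = 0.
With identical exporters, set every q_j = q: then 56 − 3q − 2q = 0, i.e. q = 56/5 = 11.2.

11.2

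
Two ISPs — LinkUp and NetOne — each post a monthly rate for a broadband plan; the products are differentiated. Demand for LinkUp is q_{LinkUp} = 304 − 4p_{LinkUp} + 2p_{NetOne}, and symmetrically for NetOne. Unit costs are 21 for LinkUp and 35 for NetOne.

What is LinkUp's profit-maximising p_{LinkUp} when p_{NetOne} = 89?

LinkUp's profit: π = (p_{LinkUp} − 21)(304 − 4p_{LinkUp} + 2p_{NetOne}).
∂π/∂p_{LinkUp} = 388 − 8p_{LinkUp} + 2p_{NetOne} = 0 ⇒ p_{LinkUp} = 48.5 + 0.25p_{NetOne}.
At p_{NetOne} = 89: p_{LinkUp} = 48.5 + 0.25·89 = 70.75.

70.75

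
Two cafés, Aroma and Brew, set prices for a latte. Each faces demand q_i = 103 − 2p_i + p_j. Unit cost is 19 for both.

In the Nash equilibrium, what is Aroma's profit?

1568

Aroma's profit: π = (p_{Aroma} − 19)(103 − 2p_{Aroma} + p_{Brew}).
∂π/∂p_{Aroma} = 141 − 4p_{Aroma} + p_{Brew} = 0 ⇒ p_{Aroma} = 35.25 + 0.25p_{Brew}.
The game is symmetric, so in equilibrium p_{Brew} = p_{Aroma}: the reaction function gives 0.75p_{Aroma} = 35.25, hence p_{Aroma} = 47.
q_{Aroma} = 103 − 2·47 + 47 = 56.
Profit = (47 − 19)·56 = 1568.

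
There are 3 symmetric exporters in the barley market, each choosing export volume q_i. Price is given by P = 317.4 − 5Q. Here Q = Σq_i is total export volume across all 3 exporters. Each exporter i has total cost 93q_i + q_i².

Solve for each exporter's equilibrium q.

A representative exporter's profit is π_i = q_i(317.4 − 5Q) − 93q_i − q_i², with Q = q_i + Σ_{j≠i} q_j.
First-order condition: 224.4 − 12q_i − 5Σ_{j≠i} q_j = 0.
Imposing symmetry (q_j = q for all j) turns Σ_{j≠i} q_j into 2q, so 224.4 = 22q and q = 10.2.

10.2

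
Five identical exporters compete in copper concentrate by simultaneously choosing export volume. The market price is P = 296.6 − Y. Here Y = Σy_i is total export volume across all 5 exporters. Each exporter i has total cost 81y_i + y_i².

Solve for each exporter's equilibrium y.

A representative exporter's profit is π_i = y_i(296.6 − Y) − 81y_i − y_i², with Y = y_i + Σ_{j≠i} y_j.
First-order condition: 215.6 − 4y_i − Σ_{j≠i} y_j = 0.
Imposing symmetry (y_j = y for all j) turns Σ_{j≠i} y_j into 4y, so 215.6 = 8y and y = 26.95.

26.95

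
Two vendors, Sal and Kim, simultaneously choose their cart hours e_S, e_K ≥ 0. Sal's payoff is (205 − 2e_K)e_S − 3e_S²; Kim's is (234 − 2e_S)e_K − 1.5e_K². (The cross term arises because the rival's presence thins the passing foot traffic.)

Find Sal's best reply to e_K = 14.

Expanding Sal's payoff: 205e_S − 2e_Ke_S − 3e_S².
∂π/∂e_S = 205 − 2e_K − 6e_S = 0, so e_S = 205/6 − (1/3)e_K.
At e_K = 14: e_S = 205/6 − (1/3)·14 = 29.5.

29.5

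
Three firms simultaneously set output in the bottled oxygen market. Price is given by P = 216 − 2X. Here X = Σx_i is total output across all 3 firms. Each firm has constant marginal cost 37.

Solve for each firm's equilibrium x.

A representative firm's profit is π_i = x_i(216 − 2X) − 37x_i, with X = x_i + Σ_{j≠i} x_j.
First-order condition: 179 − 4x_i − 2Σ_{j≠i} x_j = 0.
Imposing symmetry (x_j = x for all j) turns Σ_{j≠i} x_j into 2x, so 179 = 8x and x = 22.375.

22.375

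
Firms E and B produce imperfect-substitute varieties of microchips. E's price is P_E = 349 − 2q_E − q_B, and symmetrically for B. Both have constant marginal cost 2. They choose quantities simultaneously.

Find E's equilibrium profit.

9632.72

Firm E's profit: π = q_E(349 − 2q_E − q_B) − 2q_E.
∂π/∂q_E = 347 − 4q_E − q_B = 0 ⇒ q_E = 86.75 − 0.25q_B.
By symmetry q_B = q_E; substituting into the reaction function, 1.25q_E = 86.75 and q_E = 69.4.
P_E = 349 − 2·69.4 − 69.4 = 140.8.
Profit = (140.8 − 2)·69.4 = 9632.72.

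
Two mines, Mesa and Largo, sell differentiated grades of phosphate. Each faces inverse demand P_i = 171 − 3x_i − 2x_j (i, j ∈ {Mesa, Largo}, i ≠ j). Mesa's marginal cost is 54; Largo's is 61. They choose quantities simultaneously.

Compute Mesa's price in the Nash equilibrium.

99.1875

Mine Mesa's profit: π = x_{Mesa}(171 − 3x_{Mesa} − 2x_{Largo}) − 54x_{Mesa}.
∂π/∂x_{Mesa} = 117 − 6x_{Mesa} − 2x_{Largo} = 0 ⇒ x_{Mesa} = 19.5 − (1/3)x_{Largo}.
Similarly x_{Largo} = 55/3 − (1/3)x_{Mesa}.
Solving the two reaction functions simultaneously: (1 − (−1/3)(−1/3))x_{Mesa} = 19.5 − (1/3)·(55/3), so (8/9)x_{Mesa} = 241/18 and x_{Mesa} = 15.0625.
Then x_{Largo} = 55/3 − (1/3)·15.0625 = 13.3125.
P_{Mesa} = 171 − 3·15.0625 − 2·13.3125 = 99.1875.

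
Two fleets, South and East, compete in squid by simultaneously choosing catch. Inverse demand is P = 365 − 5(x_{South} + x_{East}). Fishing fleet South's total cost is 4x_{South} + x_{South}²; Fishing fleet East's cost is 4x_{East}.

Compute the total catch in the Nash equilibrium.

Fishing fleet South's profit: π = x_{South}(365 − 5(x_{South} + x_{East})) − 4x_{South} − x_{South}².
∂π/∂x_{South} = 361 − 12x_{South} − 5x_{East} = 0, so x_{South} = 361/12 − (5/12)x_{East}.
For East: ∂π/∂x_{East} = 361 − 10x_{East} − 5x_{South} = 0 ⇒ x_{East} = 36.1 − 0.5x_{South}.
Substituting the second reaction function into the first: x_{South} = 361/12 − (5/12)(36.1 − 0.5x_{South}), which gives (19/24)x_{South} = 361/24 ⇒ x_{South} = 19.
Then x_{East} = 36.1 − 0.5·19 = 26.6.
Total catch: 19 + 26.6 = 45.6.

45.6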